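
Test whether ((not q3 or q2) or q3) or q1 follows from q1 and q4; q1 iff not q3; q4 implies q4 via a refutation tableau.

Initial set: {T (q1 and q4); T (q1 iff not q3); T (q4 implies q4); F (((not q3 or q2) or q3) or q1)}.
T (q1 and q4): α-rule — add T q1, T q4.
F (((not q3 or q2) or q3) or q1): α-rule — add F ((not q3 or q2) or q3), F q1.
× closes — contains both q1 and not q1.
All 1 branch closes.
Every branch closed, so the premises entail the conclusion.

Yes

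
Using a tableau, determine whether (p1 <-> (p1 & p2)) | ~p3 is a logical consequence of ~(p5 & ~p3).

No

Initial set: {T ~(p5 & ~p3); F ((p1 <-> (p1 & p2)) | ~p3)}.
F ((p1 <-> (p1 & p2)) | ~p3): α-rule — add F (p1 <-> (p1 & p2)), F ~p3.
T ~(p5 & ~p3): β-rule — branch into F p5  //  F ~p3.
  branch 1 (add F p5):
    F (p1 <-> (p1 & p2)): β-rule — branch into T p1, F (p1 & p2)  //  F p1, T (p1 & p2).
      branch 1.1 (add T p1, F (p1 & p2)):
        F (p1 & p2): β-rule — branch into F p1  //  F p2.
          branch 1.1.1 (add F p1):
            × closes — contains both p1 and ~p1.
          branch 1.1.2 (add F p2):
            ○ open, literals {p1=1, p2=0, p3=1, p5=0}.
      branch 1.2 (add F p1, T (p1 & p2)):
        T (p1 & p2): α-rule — add T p1, T p2.
        × closes — contains both p1 and ~p1.
  branch 2 (add F ~p3):
    F (p1 <-> (p1 & p2)): β-rule — branch into T p1, F (p1 & p2)  //  F p1, T (p1 & p2).
      branch 2.1 (add T p1, F (p1 & p2)):
        F (p1 & p2): β-rule — branch into F p1  //  F p2.
          branch 2.1.1 (add F p1):
            × closes — contains both p1 and ~p1.
          branch 2.1.2 (add F p2):
            ○ open, literals {p1=1, p2=0, p3=1}.
      branch 2.2 (add F p1, T (p1 & p2)):
        T (p1 & p2): α-rule — add T p1, T p2.
        × closes — contains both p1 and ~p1.
4 branches closed, 2 open.
An open branch gives a countermodel: p1=1, p2=0, p3=1, p5=0 (unmentioned atoms arbitrary); the premises hold there but the conclusion fails.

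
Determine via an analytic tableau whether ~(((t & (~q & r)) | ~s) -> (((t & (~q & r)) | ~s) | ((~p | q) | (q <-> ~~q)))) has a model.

Initial set: {~(((t & (~q & r)) | ~s) -> (((t & (~q & r)) | ~s) | ((~p | q) | (q <-> ~~q))))}.
~(((t & (~q & r)) | ~s) -> (((t & (~q & r)) | ~s) | ((~p | q) | (q <-> ~~q)))): α-rule — add ((t & (~q & r)) | ~s), ~(((t & (~q & r)) | ~s) | ((~p | q) | (q <-> ~~q))).
~(((t & (~q & r)) | ~s) | ((~p | q) | (q <-> ~~q))): α-rule — add ~((t & (~q & r)) | ~s), ~((~p | q) | (q <-> ~~q)).
~((t & (~q & r)) | ~s): α-rule — add ~(t & (~q & r)), ~~s.
~((~p | q) | (q <-> ~~q)): α-rule — add ~(~p | q), ~(q <-> ~~q).
~(~p | q): α-rule — add ~~p, ~q.
((t & (~q & r)) | ~s): β-rule — branch into (t & (~q & r))  //  ~s.
  branch 1 (add (t & (~q & r))):
    (t & (~q & r)): α-rule — add t, (~q & r).
    (~q & r): α-rule — add ~q, r.
    ~(t & (~q & r)): β-rule — branch into ~t  //  ~(~q & r).
      branch 1.1 (add ~t):
        × closes — contains both t and ~t.
      branch 1.2 (add ~(~q & r)):
        ~(q <-> ~~q): β-rule — branch into q, ~~~q  //  ~q, ~~q.
          branch 1.2.1 (add q, ~~~q):
            × closes — contains both q and ~q.
          branch 1.2.2 (add ~q, ~~q):
            ~~q: drop double negation, giving q.
            × closes — contains both q and ~q.
  branch 2 (add ~s):
    × closes — contains both s and ~s.
All 4 branches close.
Every branch closed; the formula is unsatisfiable.

Unsatisfiable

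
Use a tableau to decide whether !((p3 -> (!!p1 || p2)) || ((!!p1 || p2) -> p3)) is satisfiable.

Initial set: {!((p3 -> (!!p1 || p2)) || ((!!p1 || p2) -> p3))}.
!((p3 -> (!!p1 || p2)) || ((!!p1 || p2) -> p3)): α-rule — add !(p3 -> (!!p1 || p2)), !((!!p1 || p2) -> p3).
!(p3 -> (!!p1 || p2)): α-rule — add p3, !(!!p1 || p2).
!((!!p1 || p2) -> p3): α-rule — add (!!p1 || p2), !p3.
× closes — contains both p3 and !p3.
All 1 branch closes.
Every branch closed; the formula is unsatisfiable.

Unsatisfiable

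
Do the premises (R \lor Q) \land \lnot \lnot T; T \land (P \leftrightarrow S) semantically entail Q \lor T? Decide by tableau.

Yes

Initial set: {((R \lor Q) \land \lnot \lnot T); (T \land (P \leftrightarrow S)); \lnot (Q \lor T)}.
((R \lor Q) \land \lnot \lnot T): α-rule — add (R \lor Q), \lnot \lnot T.
(T \land (P \leftrightarrow S)): α-rule — add T, (P \leftrightarrow S).
\lnot (Q \lor T): α-rule — add \lnot Q, \lnot T.
× closes — contains both T and \lnot T.
All 1 branch closes.
Every branch closed, so the premises entail the conclusion.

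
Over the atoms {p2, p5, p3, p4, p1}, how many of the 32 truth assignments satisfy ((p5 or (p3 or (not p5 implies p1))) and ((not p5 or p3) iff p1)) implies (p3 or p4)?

Initial set: {(((p5 or (p3 or (not p5 implies p1))) and ((not p5 or p3) iff p1)) implies (p3 or p4))}.
(((p5 or (p3 or (not p5 implies p1))) and ((not p5 or p3) iff p1)) implies (p3 or p4)): β-rule — branch into not ((p5 or (p3 or (not p5 implies p1))) and ((not p5 or p3) iff p1))  //  (p3 or p4).
  branch 1 (add not ((p5 or (p3 or (not p5 implies p1))) and ((not p5 or p3) iff p1))):
    not ((p5 or (p3 or (not p5 implies p1))) and ((not p5 or p3) iff p1)): β-rule — branch into not (p5 or (p3 or (not p5 implies p1)))  //  not ((not p5 or p3) iff p1).
      branch 1.1 (add not (p5 or (p3 or (not p5 implies p1)))):
        not (p5 or (p3 or (not p5 implies p1))): α-rule — add not p5, not (p3 or (not p5 implies p1)).
        not (p3 or (not p5 implies p1)): α-rule — add not p3, not (not p5 implies p1).
        not (not p5 implies p1): α-rule — add not p5, not p1.
        ○ open, literals {p1=false, p3=false, p5=false}.
      branch 1.2 (add not ((not p5 or p3) iff p1)):
        not ((not p5 or p3) iff p1): β-rule — branch into (not p5 or p3), not p1  //  not (not p5 or p3), p1.
          branch 1.2.1 (add (not p5 or p3), not p1):
            (not p5 or p3): β-rule — branch into not p5  //  p3.
              branch 1.2.1.1 (add not p5):
                ○ open, literals {p1=false, p5=false}.
              branch 1.2.1.2 (add p3):
                ○ open, literals {p1=false, p3=true}.
          branch 1.2.2 (add not (not p5 or p3), p1):
            not (not p5 or p3): α-rule — add not not p5, not p3.
            ○ open, literals {p1=true, p3=false, p5=true}.
  branch 2 (add (p3 or p4)):
    (p3 or p4): β-rule — branch into p3  //  p4.
      branch 2.1 (add p3):
        ○ open, literals {p3=true}.
      branch 2.2 (add p4):
        ○ open, literals {p4=true}.
0 branches closed, 6 open.
Each open branch fixes some atoms; the unmentioned ones are free. Counting distinct full assignments: branch {p1=false, p3=false, p5=false} (p2, p4) contributes 4 new; branch {p1=false, p5=false} (p2, p3, p4) contributes 4 new; branch {p1=false, p3=true} (p2, p5, p4) contributes 4 new; branch {p1=true, p3=false, p5=true} (p2, p4) contributes 4 new; branch {p3=true} (p2, p5, p4, p1) contributes 8 new; branch {p4=true} (p2, p5, p3, p1) contributes 4 new. Total: 28.

28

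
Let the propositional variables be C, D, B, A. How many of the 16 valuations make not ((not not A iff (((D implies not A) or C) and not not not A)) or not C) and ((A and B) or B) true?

Initial set: {T (not ((not not A iff (((D implies not A) or C) and not not not A)) or not C) and ((A and B) or B))}.
T (not ((not not A iff (((D implies not A) or C) and not not not A)) or not C) and ((A and B) or B)): α-rule — add T not ((not not A iff (((D implies not A) or C) and not not not A)) or not C), T ((A and B) or B).
T not ((not not A iff (((D implies not A) or C) and not not not A)) or not C): α-rule — add F (not not A iff (((D implies not A) or C) and not not not A)), F not C.
T ((A and B) or B): β-rule — branch into T (A and B)  //  T B.
  branch 1 (add T (A and B)):
    T (A and B): α-rule — add T A, T B.
    F (not not A iff (((D implies not A) or C) and not not not A)): β-rule — branch into T not not A, F (((D implies not A) or C) and not not not A)  //  F not not A, T (((D implies not A) or C) and not not not A).
      branch 1.1 (add T not not A, F (((D implies not A) or C) and not not not A)):
        T not not A: drop double negation, giving T A.
        F (((D implies not A) or C) and not not not A): β-rule — branch into F ((D implies not A) or C)  //  F not not not A.
          branch 1.1.1 (add F ((D implies not A) or C)):
            F ((D implies not A) or C): α-rule — add F (D implies not A), F C.
            × closes — contains both C and not C.
          branch 1.1.2 (add F not not not A):
            F not not not A: drop double negation, giving F not A.
            ○ open, literals {A=1, B=1, C=1}.
      branch 1.2 (add F not not A, T (((D implies not A) or C) and not not not A)):
        F not not A: drop double negation, giving F A.
        × closes — contains both A and not A.
  branch 2 (add T B):
    F (not not A iff (((D implies not A) or C) and not not not A)): β-rule — branch into T not not A, F (((D implies not A) or C) and not not not A)  //  F not not A, T (((D implies not A) or C) and not not not A).
      branch 2.1 (add T not not A, F (((D implies not A) or C) and not not not A)):
        T not not A: drop double negation, giving T A.
        F (((D implies not A) or C) and not not not A): β-rule — branch into F ((D implies not A) or C)  //  F not not not A.
          branch 2.1.1 (add F ((D implies not A) or C)):
            F ((D implies not A) or C): α-rule — add F (D implies not A), F C.
            × closes — contains both C and not C.
          branch 2.1.2 (add F not not not A):
            F not not not A: drop double negation, giving F not A.
            ○ open, literals {A=1, B=1, C=1}.
      branch 2.2 (add F not not A, T (((D implies not A) or C) and not not not A)):
        F not not A: drop double negation, giving F A.
        T (((D implies not A) or C) and not not not A): α-rule — add T ((D implies not A) or C), T not not not A.
        T not not not A: drop double negation, giving T not A.
        T ((D implies not A) or C): β-rule — branch into T (D implies not A)  //  T C.
          branch 2.2.1 (add T (D implies not A)):
            T (D implies not A): β-rule — branch into F D  //  T not A.
              branch 2.2.1.1 (add F D):
                ○ open, literals {A=0, B=1, C=1, D=0}.
              branch 2.2.1.2 (add T not A):
                ○ open, literals {A=0, B=1, C=1}.
          branch 2.2.2 (add T C):
            ○ open, literals {A=0, B=1, C=1}.
3 branches closed, 5 open.
Each open branch fixes some atoms; the unmentioned ones are free. Counting distinct full assignments: branch {A=1, B=1, C=1} (D) contributes 2 new; branch {A=1, B=1, C=1} (D) contributes 0 new; branch {A=0, B=1, C=1, D=0} (none free) contributes 1 new; branch {A=0, B=1, C=1} (D) contributes 1 new; branch {A=0, B=1, C=1} (D) contributes 0 new. Total: 4.

4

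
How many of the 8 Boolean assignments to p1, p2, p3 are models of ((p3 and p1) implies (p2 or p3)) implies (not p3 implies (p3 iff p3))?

Initial set: {(((p3 and p1) implies (p2 or p3)) implies (not p3 implies (p3 iff p3)))}.
(((p3 and p1) implies (p2 or p3)) implies (not p3 implies (p3 iff p3))): β-rule — branch into not ((p3 and p1) implies (p2 or p3))  //  (not p3 implies (p3 iff p3)).
  branch 1 (add not ((p3 and p1) implies (p2 or p3))):
    not ((p3 and p1) implies (p2 or p3)): α-rule — add (p3 and p1), not (p2 or p3).
    (p3 and p1): α-rule — add p3, p1.
    not (p2 or p3): α-rule — add not p2, not p3.
    × closes — contains both p3 and not p3.
  branch 2 (add (not p3 implies (p3 iff p3))):
    (not p3 implies (p3 iff p3)): β-rule — branch into not not p3  //  (p3 iff p3).
      branch 2.1 (add not not p3):
        ○ open, literals {p3=1}.
      branch 2.2 (add (p3 iff p3)):
        (p3 iff p3): β-rule — branch into p3, p3  //  not p3, not p3.
          branch 2.2.1 (add p3, p3):
            ○ open, literals {p3=1}.
          branch 2.2.2 (add not p3, not p3):
            ○ open, literals {p3=0}.
1 branch closed, 3 open.
Each open branch fixes some atoms; the unmentioned ones are free. Counting distinct full assignments: branch {p3=1} (p1, p2) contributes 4 new; branch {p3=1} (p1, p2) contributes 0 new; branch {p3=0} (p1, p2) contributes 4 new. Total: 8.

8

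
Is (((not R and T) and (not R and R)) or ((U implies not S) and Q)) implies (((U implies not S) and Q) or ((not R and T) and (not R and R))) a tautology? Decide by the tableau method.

Valid

Assume the negation and expand:
Initial set: {not ((((not R and T) and (not R and R)) or ((U implies not S) and Q)) implies (((U implies not S) and Q) or ((not R and T) and (not R and R))))}.
not ((((not R and T) and (not R and R)) or ((U implies not S) and Q)) implies (((U implies not S) and Q) or ((not R and T) and (not R and R)))): α-rule — add (((not R and T) and (not R and R)) or ((U implies not S) and Q)), not (((U implies not S) and Q) or ((not R and T) and (not R and R))).
not (((U implies not S) and Q) or ((not R and T) and (not R and R))): α-rule — add not ((U implies not S) and Q), not ((not R and T) and (not R and R)).
(((not R and T) and (not R and R)) or ((U implies not S) and Q)): β-rule — branch into ((not R and T) and (not R and R))  //  ((U implies not S) and Q).
  branch 1 (add ((not R and T) and (not R and R))):
    ((not R and T) and (not R and R)): α-rule — add (not R and T), (not R and R).
    (not R and T): α-rule — add not R, T.
    (not R and R): α-rule — add not R, R.
    × closes — contains both R and not R.
  branch 2 (add ((U implies not S) and Q)):
    ((U implies not S) and Q): α-rule — add (U implies not S), Q.
    not ((U implies not S) and Q): β-rule — branch into not (U implies not S)  //  not Q.
      branch 2.1 (add not (U implies not S)):
        not (U implies not S): α-rule — add U, not not S.
        not ((not R and T) and (not R and R)): β-rule — branch into not (not R and T)  //  not (not R and R).
          branch 2.1.1 (add not (not R and T)):
            (U implies not S): β-rule — branch into not U  //  not S.
              branch 2.1.1.1 (add not U):
                × closes — contains both U and not U.
              branch 2.1.1.2 (add not S):
                × closes — contains both S and not S.
          branch 2.1.2 (add not (not R and R)):
            (U implies not S): β-rule — branch into not U  //  not S.
              branch 2.1.2.1 (add not U):
                × closes — contains both U and not U.
              branch 2.1.2.2 (add not S):
                × closes — contains both S and not S.
      branch 2.2 (add not Q):
        × closes — contains both Q and not Q.
All 6 branches close.
Every branch closed, so the negation is unsatisfiable and the formula is valid.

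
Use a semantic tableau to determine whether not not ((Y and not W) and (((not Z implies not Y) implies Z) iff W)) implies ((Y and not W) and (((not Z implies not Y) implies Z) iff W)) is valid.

Assume the negation and expand:
Initial set: {not (not not ((Y and not W) and (((not Z implies not Y) implies Z) iff W)) implies ((Y and not W) and (((not Z implies not Y) implies Z) iff W)))}.
not (not not ((Y and not W) and (((not Z implies not Y) implies Z) iff W)) implies ((Y and not W) and (((not Z implies not Y) implies Z) iff W))): α-rule — add not not ((Y and not W) and (((not Z implies not Y) implies Z) iff W)), not ((Y and not W) and (((not Z implies not Y) implies Z) iff W)).
not not ((Y and not W) and (((not Z implies not Y) implies Z) iff W)): drop double negation, giving ((Y and not W) and (((not Z implies not Y) implies Z) iff W)).
((Y and not W) and (((not Z implies not Y) implies Z) iff W)): α-rule — add (Y and not W), (((not Z implies not Y) implies Z) iff W).
(Y and not W): α-rule — add Y, not W.
not ((Y and not W) and (((not Z implies not Y) implies Z) iff W)): β-rule — branch into not (Y and not W)  //  not (((not Z implies not Y) implies Z) iff W).
  branch 1 (add not (Y and not W)):
    (((not Z implies not Y) implies Z) iff W): β-rule — branch into ((not Z implies not Y) implies Z), W  //  not ((not Z implies not Y) implies Z), not W.
      branch 1.1 (add ((not Z implies not Y) implies Z), W):
        × closes — contains both W and not W.
      branch 1.2 (add not ((not Z implies not Y) implies Z), not W):
        not ((not Z implies not Y) implies Z): α-rule — add (not Z implies not Y), not Z.
        not (Y and not W): β-rule — branch into not Y  //  not not W.
          branch 1.2.1 (add not Y):
            × closes — contains both Y and not Y.
          branch 1.2.2 (add not not W):
            × closes — contains both W and not W.
  branch 2 (add not (((not Z implies not Y) implies Z) iff W)):
    (((not Z implies not Y) implies Z) iff W): β-rule — branch into ((not Z implies not Y) implies Z), W  //  not ((not Z implies not Y) implies Z), not W.
      branch 2.1 (add ((not Z implies not Y) implies Z), W):
        × closes — contains both W and not W.
      branch 2.2 (add not ((not Z implies not Y) implies Z), not W):
        not ((not Z implies not Y) implies Z): α-rule — add (not Z implies not Y), not Z.
        not (((not Z implies not Y) implies Z) iff W): β-rule — branch into ((not Z implies not Y) implies Z), not W  //  not ((not Z implies not Y) implies Z), W.
          branch 2.2.1 (add ((not Z implies not Y) implies Z), not W):
            (not Z implies not Y): β-rule — branch into not not Z  //  not Y.
              branch 2.2.1.1 (add not not Z):
                × closes — contains both Z and not Z.
              branch 2.2.1.2 (add not Y):
                × closes — contains both Y and not Y.
          branch 2.2.2 (add not ((not Z implies not Y) implies Z), W):
            × closes — contains both W and not W.
All 7 branches close.
Every branch closed, so the negation is unsatisfiable and the formula is valid.

Valid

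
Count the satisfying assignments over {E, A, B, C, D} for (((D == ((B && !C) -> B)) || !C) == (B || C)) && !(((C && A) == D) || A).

Initial set: {T ((((D == ((B && !C) -> B)) || !C) == (B || C)) && !(((C && A) == D) || A))}.
T ((((D == ((B && !C) -> B)) || !C) == (B || C)) && !(((C && A) == D) || A)): α-rule — add T (((D == ((B && !C) -> B)) || !C) == (B || C)), T !(((C && A) == D) || A).
T !(((C && A) == D) || A): α-rule — add F ((C && A) == D), F A.
T (((D == ((B && !C) -> B)) || !C) == (B || C)): β-rule — branch into T ((D == ((B && !C) -> B)) || !C), T (B || C)  //  F ((D == ((B && !C) -> B)) || !C), F (B || C).
  branch 1 (add T ((D == ((B && !C) -> B)) || !C), T (B || C)):
    F ((C && A) == D): β-rule — branch into T (C && A), F D  //  F (C && A), T D.
      branch 1.1 (add T (C && A), F D):
        T (C && A): α-rule — add T C, T A.
        × closes — contains both A and !A.
      branch 1.2 (add F (C && A), T D):
        T ((D == ((B && !C) -> B)) || !C): β-rule — branch into T (D == ((B && !C) -> B))  //  T !C.
          branch 1.2.1 (add T (D == ((B && !C) -> B))):
            T (B || C): β-rule — branch into T B  //  T C.
              branch 1.2.1.1 (add T B):
                F (C && A): β-rule — branch into F C  //  F A.
                  branch 1.2.1.1.1 (add F C):
                    T (D == ((B && !C) -> B)): β-rule — branch into T D, T ((B && !C) -> B)  //  F D, F ((B && !C) -> B).
                      branch 1.2.1.1.1.1 (add T D, T ((B && !C) -> B)):
                        T ((B && !C) -> B): β-rule — branch into F (B && !C)  //  T B.
                          branch 1.2.1.1.1.1.1 (add F (B && !C)):
                            F (B && !C): β-rule — branch into F B  //  F !C.
                              branch 1.2.1.1.1.1.1.1 (add F B):
                                × closes — contains both B and !B.
                              branch 1.2.1.1.1.1.1.2 (add F !C):
                                × closes — contains both C and !C.
                          branch 1.2.1.1.1.1.2 (add T B):
                            ○ open, literals {A=false, B=true, C=false, D=true}.
                      branch 1.2.1.1.1.2 (add F D, F ((B && !C) -> B)):
                        × closes — contains both D and !D.
                  branch 1.2.1.1.2 (add F A):
                    T (D == ((B && !C) -> B)): β-rule — branch into T D, T ((B && !C) -> B)  //  F D, F ((B && !C) -> B).
                      branch 1.2.1.1.2.1 (add T D, T ((B && !C) -> B)):
                        T ((B && !C) -> B): β-rule — branch into F (B && !C)  //  T B.
                          branch 1.2.1.1.2.1.1 (add F (B && !C)):
                            F (B && !C): β-rule — branch into F B  //  F !C.
                              branch 1.2.1.1.2.1.1.1 (add F B):
                                × closes — contains both B and !B.
                              branch 1.2.1.1.2.1.1.2 (add F !C):
                                ○ open, literals {A=false, B=true, C=true, D=true}.
                          branch 1.2.1.1.2.1.2 (add T B):
                            ○ open, literals {A=false, B=true, D=true}.
                      branch 1.2.1.1.2.2 (add F D, F ((B && !C) -> B)):
                        × closes — contains both D and !D.
              branch 1.2.1.2 (add T C):
                F (C && A): β-rule — branch into F C  //  F A.
                  branch 1.2.1.2.1 (add F C):
                    × closes — contains both C and !C.
                  branch 1.2.1.2.2 (add F A):
                    T (D == ((B && !C) -> B)): β-rule — branch into T D, T ((B && !C) -> B)  //  F D, F ((B && !C) -> B).
                      branch 1.2.1.2.2.1 (add T D, T ((B && !C) -> B)):
                        T ((B && !C) -> B): β-rule — branch into F (B && !C)  //  T B.
                          branch 1.2.1.2.2.1.1 (add F (B && !C)):
                            F (B && !C): β-rule — branch into F B  //  F !C.
                              branch 1.2.1.2.2.1.1.1 (add F B):
                                ○ open, literals {A=false, B=false, C=true, D=true}.
                              branch 1.2.1.2.2.1.1.2 (add F !C):
                                ○ open, literals {A=false, C=true, D=true}.
                          branch 1.2.1.2.2.1.2 (add T B):
                            ○ open, literals {A=false, B=true, C=true, D=true}.
                      branch 1.2.1.2.2.2 (add F D, F ((B && !C) -> B)):
                        × closes — contains both D and !D.
          branch 1.2.2 (add T !C):
            T (B || C): β-rule — branch into T B  //  T C.
              branch 1.2.2.1 (add T B):
                F (C && A): β-rule — branch into F C  //  F A.
                  branch 1.2.2.1.1 (add F C):
                    ○ open, literals {A=false, B=true, C=false, D=true}.
                  branch 1.2.2.1.2 (add F A):
                    ○ open, literals {A=false, B=true, C=false, D=true}.
              branch 1.2.2.2 (add T C):
                × closes — contains both C and !C.
  branch 2 (add F ((D == ((B && !C) -> B)) || !C), F (B || C)):
    F ((D == ((B && !C) -> B)) || !C): α-rule — add F (D == ((B && !C) -> B)), F !C.
    F (B || C): α-rule — add F B, F C.
    × closes — contains both C and !C.
10 branches closed, 8 open.
Each open branch fixes some atoms; the unmentioned ones are free. Counting distinct full assignments: branch {A=false, B=true, C=false, D=true} (E) contributes 2 new; branch {A=false, B=true, C=true, D=true} (E) contributes 2 new; branch {A=false, B=true, D=true} (E, C) contributes 0 new; branch {A=false, B=false, C=true, D=true} (E) contributes 2 new; branch {A=false, C=true, D=true} (E, B) contributes 0 new; branch {A=false, B=true, C=true, D=true} (E) contributes 0 new; branch {A=false, B=true, C=false, D=true} (E) contributes 0 new; branch {A=false, B=true, C=false, D=true} (E) contributes 0 new. Total: 6.

6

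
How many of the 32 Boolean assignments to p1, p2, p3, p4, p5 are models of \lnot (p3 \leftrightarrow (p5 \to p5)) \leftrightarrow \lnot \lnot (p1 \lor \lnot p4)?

16

Initial set: {T (\lnot (p3 \leftrightarrow (p5 \to p5)) \leftrightarrow \lnot \lnot (p1 \lor \lnot p4))}.
T (\lnot (p3 \leftrightarrow (p5 \to p5)) \leftrightarrow \lnot \lnot (p1 \lor \lnot p4)): β-rule — branch into T \lnot (p3 \leftrightarrow (p5 \to p5)), T \lnot \lnot (p1 \lor \lnot p4)  //  F \lnot (p3 \leftrightarrow (p5 \to p5)), F \lnot \lnot (p1 \lor \lnot p4).
  branch 1 (add T \lnot (p3 \leftrightarrow (p5 \to p5)), T \lnot \lnot (p1 \lor \lnot p4)):
    T \lnot \lnot (p1 \lor \lnot p4): drop double negation, giving T (p1 \lor \lnot p4).
    T \lnot (p3 \leftrightarrow (p5 \to p5)): β-rule — branch into T p3, F (p5 \to p5)  //  F p3, T (p5 \to p5).
      branch 1.1 (add T p3, F (p5 \to p5)):
        F (p5 \to p5): α-rule — add T p5, F p5.
        × closes — contains both p5 and \lnot p5.
      branch 1.2 (add F p3, T (p5 \to p5)):
        T (p1 \lor \lnot p4): β-rule — branch into T p1  //  T \lnot p4.
          branch 1.2.1 (add T p1):
            T (p5 \to p5): β-rule — branch into F p5  //  T p5.
              branch 1.2.1.1 (add F p5):
                ○ open, literals {p1=true, p3=false, p5=false}.
              branch 1.2.1.2 (add T p5):
                ○ open, literals {p1=true, p3=false, p5=true}.
          branch 1.2.2 (add T \lnot p4):
            T (p5 \to p5): β-rule — branch into F p5  //  T p5.
              branch 1.2.2.1 (add F p5):
                ○ open, literals {p3=false, p4=false, p5=false}.
              branch 1.2.2.2 (add T p5):
                ○ open, literals {p3=false, p4=false, p5=true}.
  branch 2 (add F \lnot (p3 \leftrightarrow (p5 \to p5)), F \lnot \lnot (p1 \lor \lnot p4)):
    F \lnot \lnot (p1 \lor \lnot p4): drop double negation, giving F (p1 \lor \lnot p4).
    F (p1 \lor \lnot p4): α-rule — add F p1, F \lnot p4.
    F \lnot (p3 \leftrightarrow (p5 \to p5)): β-rule — branch into T p3, T (p5 \to p5)  //  F p3, F (p5 \to p5).
      branch 2.1 (add T p3, T (p5 \to p5)):
        T (p5 \to p5): β-rule — branch into F p5  //  T p5.
          branch 2.1.1 (add F p5):
            ○ open, literals {p1=false, p3=true, p4=true, p5=false}.
          branch 2.1.2 (add T p5):
            ○ open, literals {p1=false, p3=true, p4=true, p5=true}.
      branch 2.2 (add F p3, F (p5 \to p5)):
        F (p5 \to p5): α-rule — add T p5, F p5.
        × closes — contains both p5 and \lnot p5.
2 branches closed, 6 open.
Each open branch fixes some atoms; the unmentioned ones are free. Counting distinct full assignments: branch {p1=true, p3=false, p5=false} (p2, p4) contributes 4 new; branch {p1=true, p3=false, p5=true} (p2, p4) contributes 4 new; branch {p3=false, p4=false, p5=false} (p1, p2) contributes 2 new; branch {p3=false, p4=false, p5=true} (p1, p2) contributes 2 new; branch {p1=false, p3=true, p4=true, p5=false} (p2) contributes 2 new; branch {p1=false, p3=true, p4=true, p5=true} (p2) contributes 2 new. Total: 16.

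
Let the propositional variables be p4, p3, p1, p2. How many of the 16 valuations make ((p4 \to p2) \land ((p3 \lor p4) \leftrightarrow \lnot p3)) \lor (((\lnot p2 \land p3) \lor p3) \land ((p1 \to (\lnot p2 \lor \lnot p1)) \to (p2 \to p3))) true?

Initial set: {T (((p4 \to p2) \land ((p3 \lor p4) \leftrightarrow \lnot p3)) \lor (((\lnot p2 \land p3) \lor p3) \land ((p1 \to (\lnot p2 \lor \lnot p1)) \to (p2 \to p3))))}.
T (((p4 \to p2) \land ((p3 \lor p4) \leftrightarrow \lnot p3)) \lor (((\lnot p2 \land p3) \lor p3) \land ((p1 \to (\lnot p2 \lor \lnot p1)) \to (p2 \to p3)))): β-rule — branch into T ((p4 \to p2) \land ((p3 \lor p4) \leftrightarrow \lnot p3))  //  T (((\lnot p2 \land p3) \lor p3) \land ((p1 \to (\lnot p2 \lor \lnot p1)) \to (p2 \to p3))).
  branch 1 (add T ((p4 \to p2) \land ((p3 \lor p4) \leftrightarrow \lnot p3))):
    T ((p4 \to p2) \land ((p3 \lor p4) \leftrightarrow \lnot p3)): α-rule — add T (p4 \to p2), T ((p3 \lor p4) \leftrightarrow \lnot p3).
    T (p4 \to p2): β-rule — branch into F p4  //  T p2.
      branch 1.1 (add F p4):
        T ((p3 \lor p4) \leftrightarrow \lnot p3): β-rule — branch into T (p3 \lor p4), T \lnot p3  //  F (p3 \lor p4), F \lnot p3.
          branch 1.1.1 (add T (p3 \lor p4), T \lnot p3):
            T (p3 \lor p4): β-rule — branch into T p3  //  T p4.
              branch 1.1.1.1 (add T p3):
                × closes — contains both p3 and \lnot p3.
              branch 1.1.1.2 (add T p4):
                × closes — contains both p4 and \lnot p4.
          branch 1.1.2 (add F (p3 \lor p4), F \lnot p3):
            F (p3 \lor p4): α-rule — add F p3, F p4.
            × closes — contains both p3 and \lnot p3.
      branch 1.2 (add T p2):
        T ((p3 \lor p4) \leftrightarrow \lnot p3): β-rule — branch into T (p3 \lor p4), T \lnot p3  //  F (p3 \lor p4), F \lnot p3.
          branch 1.2.1 (add T (p3 \lor p4), T \lnot p3):
            T (p3 \lor p4): β-rule — branch into T p3  //  T p4.
              branch 1.2.1.1 (add T p3):
                × closes — contains both p3 and \lnot p3.
              branch 1.2.1.2 (add T p4):
                ○ open, literals {p2=1, p3=0, p4=1}.
          branch 1.2.2 (add F (p3 \lor p4), F \lnot p3):
            F (p3 \lor p4): α-rule — add F p3, F p4.
            × closes — contains both p3 and \lnot p3.
  branch 2 (add T (((\lnot p2 \land p3) \lor p3) \land ((p1 \to (\lnot p2 \lor \lnot p1)) \to (p2 \to p3)))):
    T (((\lnot p2 \land p3) \lor p3) \land ((p1 \to (\lnot p2 \lor \lnot p1)) \to (p2 \to p3))): α-rule — add T ((\lnot p2 \land p3) \lor p3), T ((p1 \to (\lnot p2 \lor \lnot p1)) \to (p2 \to p3)).
    T ((\lnot p2 \land p3) \lor p3): β-rule — branch into T (\lnot p2 \land p3)  //  T p3.
      branch 2.1 (add T (\lnot p2 \land p3)):
        T (\lnot p2 \land p3): α-rule — add T \lnot p2, T p3.
        T ((p1 \to (\lnot p2 \lor \lnot p1)) \to (p2 \to p3)): β-rule — branch into F (p1 \to (\lnot p2 \lor \lnot p1))  //  T (p2 \to p3).
          branch 2.1.1 (add F (p1 \to (\lnot p2 \lor \lnot p1))):
            F (p1 \to (\lnot p2 \lor \lnot p1)): α-rule — add T p1, F (\lnot p2 \lor \lnot p1).
            F (\lnot p2 \lor \lnot p1): α-rule — add F \lnot p2, F \lnot p1.
            × closes — contains both p2 and \lnot p2.
          branch 2.1.2 (add T (p2 \to p3)):
            T (p2 \to p3): β-rule — branch into F p2  //  T p3.
              branch 2.1.2.1 (add F p2):
                ○ open, literals {p2=0, p3=1}.
              branch 2.1.2.2 (add T p3):
                ○ open, literals {p2=0, p3=1}.
      branch 2.2 (add T p3):
        T ((p1 \to (\lnot p2 \lor \lnot p1)) \to (p2 \to p3)): β-rule — branch into F (p1 \to (\lnot p2 \lor \lnot p1))  //  T (p2 \to p3).
          branch 2.2.1 (add F (p1 \to (\lnot p2 \lor \lnot p1))):
            F (p1 \to (\lnot p2 \lor \lnot p1)): α-rule — add T p1, F (\lnot p2 \lor \lnot p1).
            F (\lnot p2 \lor \lnot p1): α-rule — add F \lnot p2, F \lnot p1.
            ○ open, literals {p1=1, p2=1, p3=1}.
          branch 2.2.2 (add T (p2 \to p3)):
            T (p2 \to p3): β-rule — branch into F p2  //  T p3.
              branch 2.2.2.1 (add F p2):
                ○ open, literals {p2=0, p3=1}.
              branch 2.2.2.2 (add T p3):
                ○ open, literals {p3=1}.
6 branches closed, 6 open.
Each open branch fixes some atoms; the unmentioned ones are free. Counting distinct full assignments: branch {p2=1, p3=0, p4=1} (p1) contributes 2 new; branch {p2=0, p3=1} (p4, p1) contributes 4 new; branch {p2=0, p3=1} (p4, p1) contributes 0 new; branch {p1=1, p2=1, p3=1} (p4) contributes 2 new; branch {p2=0, p3=1} (p4, p1) contributes 0 new; branch {p3=1} (p4, p1, p2) contributes 2 new. Total: 10.

10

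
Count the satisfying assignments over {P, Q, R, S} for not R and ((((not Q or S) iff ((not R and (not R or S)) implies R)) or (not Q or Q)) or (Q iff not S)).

8

Initial set: {(not R and ((((not Q or S) iff ((not R and (not R or S)) implies R)) or (not Q or Q)) or (Q iff not S)))}.
(not R and ((((not Q or S) iff ((not R and (not R or S)) implies R)) or (not Q or Q)) or (Q iff not S))): α-rule — add not R, ((((not Q or S) iff ((not R and (not R or S)) implies R)) or (not Q or Q)) or (Q iff not S)).
((((not Q or S) iff ((not R and (not R or S)) implies R)) or (not Q or Q)) or (Q iff not S)): β-rule — branch into (((not Q or S) iff ((not R and (not R or S)) implies R)) or (not Q or Q))  //  (Q iff not S).
  branch 1 (add (((not Q or S) iff ((not R and (not R or S)) implies R)) or (not Q or Q))):
    (((not Q or S) iff ((not R and (not R or S)) implies R)) or (not Q or Q)): β-rule — branch into ((not Q or S) iff ((not R and (not R or S)) implies R))  //  (not Q or Q).
      branch 1.1 (add ((not Q or S) iff ((not R and (not R or S)) implies R))):
        ((not Q or S) iff ((not R and (not R or S)) implies R)): β-rule — branch into (not Q or S), ((not R and (not R or S)) implies R)  //  not (not Q or S), not ((not R and (not R or S)) implies R).
          branch 1.1.1 (add (not Q or S), ((not R and (not R or S)) implies R)):
            (not Q or S): β-rule — branch into not Q  //  S.
              branch 1.1.1.1 (add not Q):
                ((not R and (not R or S)) implies R): β-rule — branch into not (not R and (not R or S))  //  R.
                  branch 1.1.1.1.1 (add not (not R and (not R or S))):
                    not (not R and (not R or S)): β-rule — branch into not not R  //  not (not R or S).
                      branch 1.1.1.1.1.1 (add not not R):
                        × closes — contains both R and not R.
                      branch 1.1.1.1.1.2 (add not (not R or S)):
                        not (not R or S): α-rule — add not not R, not S.
                        × closes — contains both R and not R.
                  branch 1.1.1.1.2 (add R):
                    × closes — contains both R and not R.
              branch 1.1.1.2 (add S):
                ((not R and (not R or S)) implies R): β-rule — branch into not (not R and (not R or S))  //  R.
                  branch 1.1.1.2.1 (add not (not R and (not R or S))):
                    not (not R and (not R or S)): β-rule — branch into not not R  //  not (not R or S).
                      branch 1.1.1.2.1.1 (add not not R):
                        × closes — contains both R and not R.
                      branch 1.1.1.2.1.2 (add not (not R or S)):
                        not (not R or S): α-rule — add not not R, not S.
                        × closes — contains both R and not R.
                  branch 1.1.1.2.2 (add R):
                    × closes — contains both R and not R.
          branch 1.1.2 (add not (not Q or S), not ((not R and (not R or S)) implies R)):
            not (not Q or S): α-rule — add not not Q, not S.
            not ((not R and (not R or S)) implies R): α-rule — add (not R and (not R or S)), not R.
            (not R and (not R or S)): α-rule — add not R, (not R or S).
            (not R or S): β-rule — branch into not R  //  S.
              branch 1.1.2.1 (add not R):
                ○ open, literals {Q=1, R=0, S=0}.
              branch 1.1.2.2 (add S):
                × closes — contains both S and not S.
      branch 1.2 (add (not Q or Q)):
        (not Q or Q): β-rule — branch into not Q  //  Q.
          branch 1.2.1 (add not Q):
            ○ open, literals {Q=0, R=0}.
          branch 1.2.2 (add Q):
            ○ open, literals {Q=1, R=0}.
  branch 2 (add (Q iff not S)):
    (Q iff not S): β-rule — branch into Q, not S  //  not Q, not not S.
      branch 2.1 (add Q, not S):
        ○ open, literals {Q=1, R=0, S=0}.
      branch 2.2 (add not Q, not not S):
        ○ open, literals {Q=0, R=0, S=1}.
7 branches closed, 5 open.
Each open branch fixes some atoms; the unmentioned ones are free. Counting distinct full assignments: branch {Q=1, R=0, S=0} (P) contributes 2 new; branch {Q=0, R=0} (P, S) contributes 4 new; branch {Q=1, R=0} (P, S) contributes 2 new; branch {Q=1, R=0, S=0} (P) contributes 0 new; branch {Q=0, R=0, S=1} (P) contributes 0 new. Total: 8.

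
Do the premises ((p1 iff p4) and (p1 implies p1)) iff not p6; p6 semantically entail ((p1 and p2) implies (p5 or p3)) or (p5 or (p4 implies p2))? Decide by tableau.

Yes

Initial set: {(((p1 iff p4) and (p1 implies p1)) iff not p6); p6; not (((p1 and p2) implies (p5 or p3)) or (p5 or (p4 implies p2)))}.
not (((p1 and p2) implies (p5 or p3)) or (p5 or (p4 implies p2))): α-rule — add not ((p1 and p2) implies (p5 or p3)), not (p5 or (p4 implies p2)).
not ((p1 and p2) implies (p5 or p3)): α-rule — add (p1 and p2), not (p5 or p3).
not (p5 or (p4 implies p2)): α-rule — add not p5, not (p4 implies p2).
(p1 and p2): α-rule — add p1, p2.
not (p5 or p3): α-rule — add not p5, not p3.
not (p4 implies p2): α-rule — add p4, not p2.
× closes — contains both p2 and not p2.
All 1 branch closes.
Every branch closed, so the premises entail the conclusion.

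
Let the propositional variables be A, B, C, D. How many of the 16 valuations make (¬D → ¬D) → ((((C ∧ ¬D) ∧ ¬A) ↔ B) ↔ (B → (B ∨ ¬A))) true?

8

Initial set: {T ((¬D → ¬D) → ((((C ∧ ¬D) ∧ ¬A) ↔ B) ↔ (B → (B ∨ ¬A))))}.
T ((¬D → ¬D) → ((((C ∧ ¬D) ∧ ¬A) ↔ B) ↔ (B → (B ∨ ¬A)))): β-rule — branch into F (¬D → ¬D)  //  T ((((C ∧ ¬D) ∧ ¬A) ↔ B) ↔ (B → (B ∨ ¬A))).
  branch 1 (add F (¬D → ¬D)):
    F (¬D → ¬D): α-rule — add T ¬D, F ¬D.
    × closes — contains both D and ¬D.
  branch 2 (add T ((((C ∧ ¬D) ∧ ¬A) ↔ B) ↔ (B → (B ∨ ¬A)))):
    T ((((C ∧ ¬D) ∧ ¬A) ↔ B) ↔ (B → (B ∨ ¬A))): β-rule — branch into T (((C ∧ ¬D) ∧ ¬A) ↔ B), T (B → (B ∨ ¬A))  //  F (((C ∧ ¬D) ∧ ¬A) ↔ B), F (B → (B ∨ ¬A)).
      branch 2.1 (add T (((C ∧ ¬D) ∧ ¬A) ↔ B), T (B → (B ∨ ¬A))):
        T (((C ∧ ¬D) ∧ ¬A) ↔ B): β-rule — branch into T ((C ∧ ¬D) ∧ ¬A), T B  //  F ((C ∧ ¬D) ∧ ¬A), F B.
          branch 2.1.1 (add T ((C ∧ ¬D) ∧ ¬A), T B):
            T ((C ∧ ¬D) ∧ ¬A): α-rule — add T (C ∧ ¬D), T ¬A.
            T (C ∧ ¬D): α-rule — add T C, T ¬D.
            T (B → (B ∨ ¬A)): β-rule — branch into F B  //  T (B ∨ ¬A).
              branch 2.1.1.1 (add F B):
                × closes — contains both B and ¬B.
              branch 2.1.1.2 (add T (B ∨ ¬A)):
                T (B ∨ ¬A): β-rule — branch into T B  //  T ¬A.
                  branch 2.1.1.2.1 (add T B):
                    ○ open, literals {A=0, B=1, C=1, D=0}.
                  branch 2.1.1.2.2 (add T ¬A):
                    ○ open, literals {A=0, B=1, C=1, D=0}.
          branch 2.1.2 (add F ((C ∧ ¬D) ∧ ¬A), F B):
            T (B → (B ∨ ¬A)): β-rule — branch into F B  //  T (B ∨ ¬A).
              branch 2.1.2.1 (add F B):
                F ((C ∧ ¬D) ∧ ¬A): β-rule — branch into F (C ∧ ¬D)  //  F ¬A.
                  branch 2.1.2.1.1 (add F (C ∧ ¬D)):
                    F (C ∧ ¬D): β-rule — branch into F C  //  F ¬D.
                      branch 2.1.2.1.1.1 (add F C):
                        ○ open, literals {B=0, C=0}.
                      branch 2.1.2.1.1.2 (add F ¬D):
                        ○ open, literals {B=0, D=1}.
                  branch 2.1.2.1.2 (add F ¬A):
                    ○ open, literals {A=1, B=0}.
              branch 2.1.2.2 (add T (B ∨ ¬A)):
                F ((C ∧ ¬D) ∧ ¬A): β-rule — branch into F (C ∧ ¬D)  //  F ¬A.
                  branch 2.1.2.2.1 (add F (C ∧ ¬D)):
                    T (B ∨ ¬A): β-rule — branch into T B  //  T ¬A.
                      branch 2.1.2.2.1.1 (add T B):
                        × closes — contains both B and ¬B.
                      branch 2.1.2.2.1.2 (add T ¬A):
                        F (C ∧ ¬D): β-rule — branch into F C  //  F ¬D.
                          branch 2.1.2.2.1.2.1 (add F C):
                            ○ open, literals {A=0, B=0, C=0}.
                          branch 2.1.2.2.1.2.2 (add F ¬D):
                            ○ open, literals {A=0, B=0, D=1}.
                  branch 2.1.2.2.2 (add F ¬A):
                    T (B ∨ ¬A): β-rule — branch into T B  //  T ¬A.
                      branch 2.1.2.2.2.1 (add T B):
                        × closes — contains both B and ¬B.
                      branch 2.1.2.2.2.2 (add T ¬A):
                        × closes — contains both A and ¬A.
      branch 2.2 (add F (((C ∧ ¬D) ∧ ¬A) ↔ B), F (B → (B ∨ ¬A))):
        F (B → (B ∨ ¬A)): α-rule — add T B, F (B ∨ ¬A).
        F (B ∨ ¬A): α-rule — add F B, F ¬A.
        × closes — contains both B and ¬B.
6 branches closed, 7 open.
Each open branch fixes some atoms; the unmentioned ones are free. Counting distinct full assignments: branch {A=0, B=1, C=1, D=0} (none free) contributes 1 new; branch {A=0, B=1, C=1, D=0} (none free) contributes 0 new; branch {B=0, C=0} (A, D) contributes 4 new; branch {B=0, D=1} (A, C) contributes 2 new; branch {A=1, B=0} (C, D) contributes 1 new; branch {A=0, B=0, C=0} (D) contributes 0 new; branch {A=0, B=0, D=1} (C) contributes 0 new. Total: 8.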